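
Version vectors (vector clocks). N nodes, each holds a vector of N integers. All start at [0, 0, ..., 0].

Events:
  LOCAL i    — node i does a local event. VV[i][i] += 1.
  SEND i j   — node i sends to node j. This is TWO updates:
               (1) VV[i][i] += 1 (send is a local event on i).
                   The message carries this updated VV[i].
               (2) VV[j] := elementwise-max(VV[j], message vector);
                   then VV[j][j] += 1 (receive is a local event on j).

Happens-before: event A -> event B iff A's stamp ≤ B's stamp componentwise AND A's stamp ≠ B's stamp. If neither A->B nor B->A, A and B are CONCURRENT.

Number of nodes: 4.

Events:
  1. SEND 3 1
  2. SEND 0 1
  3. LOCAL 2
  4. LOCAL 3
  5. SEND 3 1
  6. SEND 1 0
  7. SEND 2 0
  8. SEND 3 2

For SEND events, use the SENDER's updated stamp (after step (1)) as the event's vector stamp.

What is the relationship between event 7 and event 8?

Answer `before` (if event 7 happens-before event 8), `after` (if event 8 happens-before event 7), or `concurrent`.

Initial: VV[0]=[0, 0, 0, 0]
Initial: VV[1]=[0, 0, 0, 0]
Initial: VV[2]=[0, 0, 0, 0]
Initial: VV[3]=[0, 0, 0, 0]
Event 1: SEND 3->1: VV[3][3]++ -> VV[3]=[0, 0, 0, 1], msg_vec=[0, 0, 0, 1]; VV[1]=max(VV[1],msg_vec) then VV[1][1]++ -> VV[1]=[0, 1, 0, 1]
Event 2: SEND 0->1: VV[0][0]++ -> VV[0]=[1, 0, 0, 0], msg_vec=[1, 0, 0, 0]; VV[1]=max(VV[1],msg_vec) then VV[1][1]++ -> VV[1]=[1, 2, 0, 1]
Event 3: LOCAL 2: VV[2][2]++ -> VV[2]=[0, 0, 1, 0]
Event 4: LOCAL 3: VV[3][3]++ -> VV[3]=[0, 0, 0, 2]
Event 5: SEND 3->1: VV[3][3]++ -> VV[3]=[0, 0, 0, 3], msg_vec=[0, 0, 0, 3]; VV[1]=max(VV[1],msg_vec) then VV[1][1]++ -> VV[1]=[1, 3, 0, 3]
Event 6: SEND 1->0: VV[1][1]++ -> VV[1]=[1, 4, 0, 3], msg_vec=[1, 4, 0, 3]; VV[0]=max(VV[0],msg_vec) then VV[0][0]++ -> VV[0]=[2, 4, 0, 3]
Event 7: SEND 2->0: VV[2][2]++ -> VV[2]=[0, 0, 2, 0], msg_vec=[0, 0, 2, 0]; VV[0]=max(VV[0],msg_vec) then VV[0][0]++ -> VV[0]=[3, 4, 2, 3]
Event 8: SEND 3->2: VV[3][3]++ -> VV[3]=[0, 0, 0, 4], msg_vec=[0, 0, 0, 4]; VV[2]=max(VV[2],msg_vec) then VV[2][2]++ -> VV[2]=[0, 0, 3, 4]
Event 7 stamp: [0, 0, 2, 0]
Event 8 stamp: [0, 0, 0, 4]
[0, 0, 2, 0] <= [0, 0, 0, 4]? False
[0, 0, 0, 4] <= [0, 0, 2, 0]? False
Relation: concurrent

Answer: concurrent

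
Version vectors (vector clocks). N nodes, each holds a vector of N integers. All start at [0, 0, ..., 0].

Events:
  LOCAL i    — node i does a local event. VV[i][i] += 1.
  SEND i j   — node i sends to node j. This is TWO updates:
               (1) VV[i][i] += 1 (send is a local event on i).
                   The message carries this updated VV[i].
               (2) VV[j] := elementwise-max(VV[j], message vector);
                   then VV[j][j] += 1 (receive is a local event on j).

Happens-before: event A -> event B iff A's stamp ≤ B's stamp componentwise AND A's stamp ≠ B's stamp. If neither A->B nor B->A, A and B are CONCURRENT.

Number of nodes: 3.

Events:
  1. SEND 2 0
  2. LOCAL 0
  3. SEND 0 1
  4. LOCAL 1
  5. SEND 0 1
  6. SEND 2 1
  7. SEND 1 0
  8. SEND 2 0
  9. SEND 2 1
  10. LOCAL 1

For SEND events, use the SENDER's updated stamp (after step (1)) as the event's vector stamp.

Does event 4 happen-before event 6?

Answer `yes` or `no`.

Initial: VV[0]=[0, 0, 0]
Initial: VV[1]=[0, 0, 0]
Initial: VV[2]=[0, 0, 0]
Event 1: SEND 2->0: VV[2][2]++ -> VV[2]=[0, 0, 1], msg_vec=[0, 0, 1]; VV[0]=max(VV[0],msg_vec) then VV[0][0]++ -> VV[0]=[1, 0, 1]
Event 2: LOCAL 0: VV[0][0]++ -> VV[0]=[2, 0, 1]
Event 3: SEND 0->1: VV[0][0]++ -> VV[0]=[3, 0, 1], msg_vec=[3, 0, 1]; VV[1]=max(VV[1],msg_vec) then VV[1][1]++ -> VV[1]=[3, 1, 1]
Event 4: LOCAL 1: VV[1][1]++ -> VV[1]=[3, 2, 1]
Event 5: SEND 0->1: VV[0][0]++ -> VV[0]=[4, 0, 1], msg_vec=[4, 0, 1]; VV[1]=max(VV[1],msg_vec) then VV[1][1]++ -> VV[1]=[4, 3, 1]
Event 6: SEND 2->1: VV[2][2]++ -> VV[2]=[0, 0, 2], msg_vec=[0, 0, 2]; VV[1]=max(VV[1],msg_vec) then VV[1][1]++ -> VV[1]=[4, 4, 2]
Event 7: SEND 1->0: VV[1][1]++ -> VV[1]=[4, 5, 2], msg_vec=[4, 5, 2]; VV[0]=max(VV[0],msg_vec) then VV[0][0]++ -> VV[0]=[5, 5, 2]
Event 8: SEND 2->0: VV[2][2]++ -> VV[2]=[0, 0, 3], msg_vec=[0, 0, 3]; VV[0]=max(VV[0],msg_vec) then VV[0][0]++ -> VV[0]=[6, 5, 3]
Event 9: SEND 2->1: VV[2][2]++ -> VV[2]=[0, 0, 4], msg_vec=[0, 0, 4]; VV[1]=max(VV[1],msg_vec) then VV[1][1]++ -> VV[1]=[4, 6, 4]
Event 10: LOCAL 1: VV[1][1]++ -> VV[1]=[4, 7, 4]
Event 4 stamp: [3, 2, 1]
Event 6 stamp: [0, 0, 2]
[3, 2, 1] <= [0, 0, 2]? False. Equal? False. Happens-before: False

Answer: no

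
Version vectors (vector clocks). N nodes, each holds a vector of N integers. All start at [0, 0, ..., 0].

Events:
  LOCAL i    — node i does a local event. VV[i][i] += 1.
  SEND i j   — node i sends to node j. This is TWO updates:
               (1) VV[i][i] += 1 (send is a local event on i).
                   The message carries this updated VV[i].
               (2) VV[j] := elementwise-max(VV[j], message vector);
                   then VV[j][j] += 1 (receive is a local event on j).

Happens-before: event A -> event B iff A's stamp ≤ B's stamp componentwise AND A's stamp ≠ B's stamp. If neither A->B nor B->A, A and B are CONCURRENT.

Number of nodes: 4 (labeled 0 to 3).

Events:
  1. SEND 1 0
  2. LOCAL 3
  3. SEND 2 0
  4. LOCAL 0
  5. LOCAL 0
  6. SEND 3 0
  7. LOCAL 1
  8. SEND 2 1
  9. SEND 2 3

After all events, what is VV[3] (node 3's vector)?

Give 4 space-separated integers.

Initial: VV[0]=[0, 0, 0, 0]
Initial: VV[1]=[0, 0, 0, 0]
Initial: VV[2]=[0, 0, 0, 0]
Initial: VV[3]=[0, 0, 0, 0]
Event 1: SEND 1->0: VV[1][1]++ -> VV[1]=[0, 1, 0, 0], msg_vec=[0, 1, 0, 0]; VV[0]=max(VV[0],msg_vec) then VV[0][0]++ -> VV[0]=[1, 1, 0, 0]
Event 2: LOCAL 3: VV[3][3]++ -> VV[3]=[0, 0, 0, 1]
Event 3: SEND 2->0: VV[2][2]++ -> VV[2]=[0, 0, 1, 0], msg_vec=[0, 0, 1, 0]; VV[0]=max(VV[0],msg_vec) then VV[0][0]++ -> VV[0]=[2, 1, 1, 0]
Event 4: LOCAL 0: VV[0][0]++ -> VV[0]=[3, 1, 1, 0]
Event 5: LOCAL 0: VV[0][0]++ -> VV[0]=[4, 1, 1, 0]
Event 6: SEND 3->0: VV[3][3]++ -> VV[3]=[0, 0, 0, 2], msg_vec=[0, 0, 0, 2]; VV[0]=max(VV[0],msg_vec) then VV[0][0]++ -> VV[0]=[5, 1, 1, 2]
Event 7: LOCAL 1: VV[1][1]++ -> VV[1]=[0, 2, 0, 0]
Event 8: SEND 2->1: VV[2][2]++ -> VV[2]=[0, 0, 2, 0], msg_vec=[0, 0, 2, 0]; VV[1]=max(VV[1],msg_vec) then VV[1][1]++ -> VV[1]=[0, 3, 2, 0]
Event 9: SEND 2->3: VV[2][2]++ -> VV[2]=[0, 0, 3, 0], msg_vec=[0, 0, 3, 0]; VV[3]=max(VV[3],msg_vec) then VV[3][3]++ -> VV[3]=[0, 0, 3, 3]
Final vectors: VV[0]=[5, 1, 1, 2]; VV[1]=[0, 3, 2, 0]; VV[2]=[0, 0, 3, 0]; VV[3]=[0, 0, 3, 3]

Answer: 0 0 3 3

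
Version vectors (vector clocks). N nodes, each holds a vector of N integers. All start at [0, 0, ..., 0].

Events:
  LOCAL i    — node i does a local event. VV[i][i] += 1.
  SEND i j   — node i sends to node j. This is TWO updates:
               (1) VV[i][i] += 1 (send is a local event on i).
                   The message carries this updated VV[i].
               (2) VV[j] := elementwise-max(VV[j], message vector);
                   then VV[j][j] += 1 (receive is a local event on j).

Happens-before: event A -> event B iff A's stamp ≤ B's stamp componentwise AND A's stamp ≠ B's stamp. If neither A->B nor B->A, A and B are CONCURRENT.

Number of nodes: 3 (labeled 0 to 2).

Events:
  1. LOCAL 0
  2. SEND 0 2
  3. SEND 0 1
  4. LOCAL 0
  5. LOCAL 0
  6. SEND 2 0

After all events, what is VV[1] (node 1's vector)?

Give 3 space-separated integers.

Answer: 3 1 0

Derivation:
Initial: VV[0]=[0, 0, 0]
Initial: VV[1]=[0, 0, 0]
Initial: VV[2]=[0, 0, 0]
Event 1: LOCAL 0: VV[0][0]++ -> VV[0]=[1, 0, 0]
Event 2: SEND 0->2: VV[0][0]++ -> VV[0]=[2, 0, 0], msg_vec=[2, 0, 0]; VV[2]=max(VV[2],msg_vec) then VV[2][2]++ -> VV[2]=[2, 0, 1]
Event 3: SEND 0->1: VV[0][0]++ -> VV[0]=[3, 0, 0], msg_vec=[3, 0, 0]; VV[1]=max(VV[1],msg_vec) then VV[1][1]++ -> VV[1]=[3, 1, 0]
Event 4: LOCAL 0: VV[0][0]++ -> VV[0]=[4, 0, 0]
Event 5: LOCAL 0: VV[0][0]++ -> VV[0]=[5, 0, 0]
Event 6: SEND 2->0: VV[2][2]++ -> VV[2]=[2, 0, 2], msg_vec=[2, 0, 2]; VV[0]=max(VV[0],msg_vec) then VV[0][0]++ -> VV[0]=[6, 0, 2]
Final vectors: VV[0]=[6, 0, 2]; VV[1]=[3, 1, 0]; VV[2]=[2, 0, 2]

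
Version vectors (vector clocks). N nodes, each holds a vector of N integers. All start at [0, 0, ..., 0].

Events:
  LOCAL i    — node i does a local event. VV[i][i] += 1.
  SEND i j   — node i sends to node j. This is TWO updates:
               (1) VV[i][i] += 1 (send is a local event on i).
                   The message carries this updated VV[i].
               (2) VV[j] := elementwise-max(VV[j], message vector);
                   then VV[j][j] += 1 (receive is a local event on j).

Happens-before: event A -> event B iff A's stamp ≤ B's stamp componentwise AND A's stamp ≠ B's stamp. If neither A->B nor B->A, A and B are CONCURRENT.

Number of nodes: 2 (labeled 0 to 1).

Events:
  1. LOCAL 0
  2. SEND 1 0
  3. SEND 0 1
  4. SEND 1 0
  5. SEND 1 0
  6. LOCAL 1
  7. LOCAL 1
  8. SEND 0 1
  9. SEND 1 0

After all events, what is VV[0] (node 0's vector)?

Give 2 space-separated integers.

Initial: VV[0]=[0, 0]
Initial: VV[1]=[0, 0]
Event 1: LOCAL 0: VV[0][0]++ -> VV[0]=[1, 0]
Event 2: SEND 1->0: VV[1][1]++ -> VV[1]=[0, 1], msg_vec=[0, 1]; VV[0]=max(VV[0],msg_vec) then VV[0][0]++ -> VV[0]=[2, 1]
Event 3: SEND 0->1: VV[0][0]++ -> VV[0]=[3, 1], msg_vec=[3, 1]; VV[1]=max(VV[1],msg_vec) then VV[1][1]++ -> VV[1]=[3, 2]
Event 4: SEND 1->0: VV[1][1]++ -> VV[1]=[3, 3], msg_vec=[3, 3]; VV[0]=max(VV[0],msg_vec) then VV[0][0]++ -> VV[0]=[4, 3]
Event 5: SEND 1->0: VV[1][1]++ -> VV[1]=[3, 4], msg_vec=[3, 4]; VV[0]=max(VV[0],msg_vec) then VV[0][0]++ -> VV[0]=[5, 4]
Event 6: LOCAL 1: VV[1][1]++ -> VV[1]=[3, 5]
Event 7: LOCAL 1: VV[1][1]++ -> VV[1]=[3, 6]
Event 8: SEND 0->1: VV[0][0]++ -> VV[0]=[6, 4], msg_vec=[6, 4]; VV[1]=max(VV[1],msg_vec) then VV[1][1]++ -> VV[1]=[6, 7]
Event 9: SEND 1->0: VV[1][1]++ -> VV[1]=[6, 8], msg_vec=[6, 8]; VV[0]=max(VV[0],msg_vec) then VV[0][0]++ -> VV[0]=[7, 8]
Final vectors: VV[0]=[7, 8]; VV[1]=[6, 8]

Answer: 7 8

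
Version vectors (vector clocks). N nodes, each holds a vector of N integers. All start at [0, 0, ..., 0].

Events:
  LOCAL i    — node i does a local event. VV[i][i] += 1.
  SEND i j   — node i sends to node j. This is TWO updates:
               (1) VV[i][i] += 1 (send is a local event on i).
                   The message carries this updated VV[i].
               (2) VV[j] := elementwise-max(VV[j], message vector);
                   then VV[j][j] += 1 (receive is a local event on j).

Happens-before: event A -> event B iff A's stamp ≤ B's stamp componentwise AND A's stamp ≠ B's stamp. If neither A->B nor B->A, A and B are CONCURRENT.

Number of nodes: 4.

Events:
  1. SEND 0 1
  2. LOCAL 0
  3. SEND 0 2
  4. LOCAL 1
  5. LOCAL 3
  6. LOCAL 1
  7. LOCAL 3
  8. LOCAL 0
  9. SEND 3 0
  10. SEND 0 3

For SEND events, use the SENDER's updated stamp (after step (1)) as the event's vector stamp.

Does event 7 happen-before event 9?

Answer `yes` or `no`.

Answer: yes

Derivation:
Initial: VV[0]=[0, 0, 0, 0]
Initial: VV[1]=[0, 0, 0, 0]
Initial: VV[2]=[0, 0, 0, 0]
Initial: VV[3]=[0, 0, 0, 0]
Event 1: SEND 0->1: VV[0][0]++ -> VV[0]=[1, 0, 0, 0], msg_vec=[1, 0, 0, 0]; VV[1]=max(VV[1],msg_vec) then VV[1][1]++ -> VV[1]=[1, 1, 0, 0]
Event 2: LOCAL 0: VV[0][0]++ -> VV[0]=[2, 0, 0, 0]
Event 3: SEND 0->2: VV[0][0]++ -> VV[0]=[3, 0, 0, 0], msg_vec=[3, 0, 0, 0]; VV[2]=max(VV[2],msg_vec) then VV[2][2]++ -> VV[2]=[3, 0, 1, 0]
Event 4: LOCAL 1: VV[1][1]++ -> VV[1]=[1, 2, 0, 0]
Event 5: LOCAL 3: VV[3][3]++ -> VV[3]=[0, 0, 0, 1]
Event 6: LOCAL 1: VV[1][1]++ -> VV[1]=[1, 3, 0, 0]
Event 7: LOCAL 3: VV[3][3]++ -> VV[3]=[0, 0, 0, 2]
Event 8: LOCAL 0: VV[0][0]++ -> VV[0]=[4, 0, 0, 0]
Event 9: SEND 3->0: VV[3][3]++ -> VV[3]=[0, 0, 0, 3], msg_vec=[0, 0, 0, 3]; VV[0]=max(VV[0],msg_vec) then VV[0][0]++ -> VV[0]=[5, 0, 0, 3]
Event 10: SEND 0->3: VV[0][0]++ -> VV[0]=[6, 0, 0, 3], msg_vec=[6, 0, 0, 3]; VV[3]=max(VV[3],msg_vec) then VV[3][3]++ -> VV[3]=[6, 0, 0, 4]
Event 7 stamp: [0, 0, 0, 2]
Event 9 stamp: [0, 0, 0, 3]
[0, 0, 0, 2] <= [0, 0, 0, 3]? True. Equal? False. Happens-before: True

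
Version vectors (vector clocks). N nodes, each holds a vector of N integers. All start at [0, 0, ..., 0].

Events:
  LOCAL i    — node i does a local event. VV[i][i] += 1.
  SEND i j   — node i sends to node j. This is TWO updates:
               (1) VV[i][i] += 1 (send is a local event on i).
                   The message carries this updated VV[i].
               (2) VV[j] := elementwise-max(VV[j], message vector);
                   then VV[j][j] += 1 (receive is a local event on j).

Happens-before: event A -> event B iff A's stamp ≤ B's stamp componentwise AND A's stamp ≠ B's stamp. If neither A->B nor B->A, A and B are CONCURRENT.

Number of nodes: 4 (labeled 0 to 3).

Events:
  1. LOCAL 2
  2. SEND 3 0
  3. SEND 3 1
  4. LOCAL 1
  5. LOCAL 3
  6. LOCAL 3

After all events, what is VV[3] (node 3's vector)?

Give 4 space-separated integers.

Answer: 0 0 0 4

Derivation:
Initial: VV[0]=[0, 0, 0, 0]
Initial: VV[1]=[0, 0, 0, 0]
Initial: VV[2]=[0, 0, 0, 0]
Initial: VV[3]=[0, 0, 0, 0]
Event 1: LOCAL 2: VV[2][2]++ -> VV[2]=[0, 0, 1, 0]
Event 2: SEND 3->0: VV[3][3]++ -> VV[3]=[0, 0, 0, 1], msg_vec=[0, 0, 0, 1]; VV[0]=max(VV[0],msg_vec) then VV[0][0]++ -> VV[0]=[1, 0, 0, 1]
Event 3: SEND 3->1: VV[3][3]++ -> VV[3]=[0, 0, 0, 2], msg_vec=[0, 0, 0, 2]; VV[1]=max(VV[1],msg_vec) then VV[1][1]++ -> VV[1]=[0, 1, 0, 2]
Event 4: LOCAL 1: VV[1][1]++ -> VV[1]=[0, 2, 0, 2]
Event 5: LOCAL 3: VV[3][3]++ -> VV[3]=[0, 0, 0, 3]
Event 6: LOCAL 3: VV[3][3]++ -> VV[3]=[0, 0, 0, 4]
Final vectors: VV[0]=[1, 0, 0, 1]; VV[1]=[0, 2, 0, 2]; VV[2]=[0, 0, 1, 0]; VV[3]=[0, 0, 0, 4]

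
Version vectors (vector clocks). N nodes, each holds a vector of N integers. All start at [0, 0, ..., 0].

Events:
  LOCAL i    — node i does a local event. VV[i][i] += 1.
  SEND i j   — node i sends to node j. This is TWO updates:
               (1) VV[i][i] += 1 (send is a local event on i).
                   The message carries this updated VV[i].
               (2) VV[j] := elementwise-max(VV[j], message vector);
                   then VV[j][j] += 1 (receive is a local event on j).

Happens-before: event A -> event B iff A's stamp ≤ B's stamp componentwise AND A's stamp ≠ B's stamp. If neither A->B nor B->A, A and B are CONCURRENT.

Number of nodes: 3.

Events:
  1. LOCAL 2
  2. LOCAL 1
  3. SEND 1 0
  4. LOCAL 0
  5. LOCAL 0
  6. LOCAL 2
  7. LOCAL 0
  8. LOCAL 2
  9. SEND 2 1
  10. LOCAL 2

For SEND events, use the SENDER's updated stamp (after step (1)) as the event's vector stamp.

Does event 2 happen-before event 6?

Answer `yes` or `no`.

Answer: no

Derivation:
Initial: VV[0]=[0, 0, 0]
Initial: VV[1]=[0, 0, 0]
Initial: VV[2]=[0, 0, 0]
Event 1: LOCAL 2: VV[2][2]++ -> VV[2]=[0, 0, 1]
Event 2: LOCAL 1: VV[1][1]++ -> VV[1]=[0, 1, 0]
Event 3: SEND 1->0: VV[1][1]++ -> VV[1]=[0, 2, 0], msg_vec=[0, 2, 0]; VV[0]=max(VV[0],msg_vec) then VV[0][0]++ -> VV[0]=[1, 2, 0]
Event 4: LOCAL 0: VV[0][0]++ -> VV[0]=[2, 2, 0]
Event 5: LOCAL 0: VV[0][0]++ -> VV[0]=[3, 2, 0]
Event 6: LOCAL 2: VV[2][2]++ -> VV[2]=[0, 0, 2]
Event 7: LOCAL 0: VV[0][0]++ -> VV[0]=[4, 2, 0]
Event 8: LOCAL 2: VV[2][2]++ -> VV[2]=[0, 0, 3]
Event 9: SEND 2->1: VV[2][2]++ -> VV[2]=[0, 0, 4], msg_vec=[0, 0, 4]; VV[1]=max(VV[1],msg_vec) then VV[1][1]++ -> VV[1]=[0, 3, 4]
Event 10: LOCAL 2: VV[2][2]++ -> VV[2]=[0, 0, 5]
Event 2 stamp: [0, 1, 0]
Event 6 stamp: [0, 0, 2]
[0, 1, 0] <= [0, 0, 2]? False. Equal? False. Happens-before: False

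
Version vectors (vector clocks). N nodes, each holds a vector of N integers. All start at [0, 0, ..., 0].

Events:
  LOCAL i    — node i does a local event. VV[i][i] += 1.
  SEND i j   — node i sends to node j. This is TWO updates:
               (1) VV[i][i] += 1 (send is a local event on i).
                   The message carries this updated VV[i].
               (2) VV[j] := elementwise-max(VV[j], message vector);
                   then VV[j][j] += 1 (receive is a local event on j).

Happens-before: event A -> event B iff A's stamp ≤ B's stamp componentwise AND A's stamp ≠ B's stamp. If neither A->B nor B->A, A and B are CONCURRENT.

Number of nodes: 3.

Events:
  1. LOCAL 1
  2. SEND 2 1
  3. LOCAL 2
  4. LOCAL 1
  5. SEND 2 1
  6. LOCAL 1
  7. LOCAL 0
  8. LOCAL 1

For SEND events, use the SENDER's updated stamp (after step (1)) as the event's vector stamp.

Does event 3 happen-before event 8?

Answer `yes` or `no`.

Answer: yes

Derivation:
Initial: VV[0]=[0, 0, 0]
Initial: VV[1]=[0, 0, 0]
Initial: VV[2]=[0, 0, 0]
Event 1: LOCAL 1: VV[1][1]++ -> VV[1]=[0, 1, 0]
Event 2: SEND 2->1: VV[2][2]++ -> VV[2]=[0, 0, 1], msg_vec=[0, 0, 1]; VV[1]=max(VV[1],msg_vec) then VV[1][1]++ -> VV[1]=[0, 2, 1]
Event 3: LOCAL 2: VV[2][2]++ -> VV[2]=[0, 0, 2]
Event 4: LOCAL 1: VV[1][1]++ -> VV[1]=[0, 3, 1]
Event 5: SEND 2->1: VV[2][2]++ -> VV[2]=[0, 0, 3], msg_vec=[0, 0, 3]; VV[1]=max(VV[1],msg_vec) then VV[1][1]++ -> VV[1]=[0, 4, 3]
Event 6: LOCAL 1: VV[1][1]++ -> VV[1]=[0, 5, 3]
Event 7: LOCAL 0: VV[0][0]++ -> VV[0]=[1, 0, 0]
Event 8: LOCAL 1: VV[1][1]++ -> VV[1]=[0, 6, 3]
Event 3 stamp: [0, 0, 2]
Event 8 stamp: [0, 6, 3]
[0, 0, 2] <= [0, 6, 3]? True. Equal? False. Happens-before: True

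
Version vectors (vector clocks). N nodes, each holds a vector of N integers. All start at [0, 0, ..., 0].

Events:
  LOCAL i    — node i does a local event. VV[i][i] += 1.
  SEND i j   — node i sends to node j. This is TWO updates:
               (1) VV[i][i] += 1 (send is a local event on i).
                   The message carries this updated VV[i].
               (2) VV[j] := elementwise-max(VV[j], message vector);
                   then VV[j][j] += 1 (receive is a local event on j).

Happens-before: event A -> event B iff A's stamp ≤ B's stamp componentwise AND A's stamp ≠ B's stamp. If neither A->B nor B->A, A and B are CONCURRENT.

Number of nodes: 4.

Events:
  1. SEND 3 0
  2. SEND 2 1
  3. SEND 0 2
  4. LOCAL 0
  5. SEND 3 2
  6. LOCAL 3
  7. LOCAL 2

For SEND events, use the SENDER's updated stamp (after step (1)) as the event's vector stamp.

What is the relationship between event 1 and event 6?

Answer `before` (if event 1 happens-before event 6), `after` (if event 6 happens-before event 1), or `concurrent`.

Answer: before

Derivation:
Initial: VV[0]=[0, 0, 0, 0]
Initial: VV[1]=[0, 0, 0, 0]
Initial: VV[2]=[0, 0, 0, 0]
Initial: VV[3]=[0, 0, 0, 0]
Event 1: SEND 3->0: VV[3][3]++ -> VV[3]=[0, 0, 0, 1], msg_vec=[0, 0, 0, 1]; VV[0]=max(VV[0],msg_vec) then VV[0][0]++ -> VV[0]=[1, 0, 0, 1]
Event 2: SEND 2->1: VV[2][2]++ -> VV[2]=[0, 0, 1, 0], msg_vec=[0, 0, 1, 0]; VV[1]=max(VV[1],msg_vec) then VV[1][1]++ -> VV[1]=[0, 1, 1, 0]
Event 3: SEND 0->2: VV[0][0]++ -> VV[0]=[2, 0, 0, 1], msg_vec=[2, 0, 0, 1]; VV[2]=max(VV[2],msg_vec) then VV[2][2]++ -> VV[2]=[2, 0, 2, 1]
Event 4: LOCAL 0: VV[0][0]++ -> VV[0]=[3, 0, 0, 1]
Event 5: SEND 3->2: VV[3][3]++ -> VV[3]=[0, 0, 0, 2], msg_vec=[0, 0, 0, 2]; VV[2]=max(VV[2],msg_vec) then VV[2][2]++ -> VV[2]=[2, 0, 3, 2]
Event 6: LOCAL 3: VV[3][3]++ -> VV[3]=[0, 0, 0, 3]
Event 7: LOCAL 2: VV[2][2]++ -> VV[2]=[2, 0, 4, 2]
Event 1 stamp: [0, 0, 0, 1]
Event 6 stamp: [0, 0, 0, 3]
[0, 0, 0, 1] <= [0, 0, 0, 3]? True
[0, 0, 0, 3] <= [0, 0, 0, 1]? False
Relation: before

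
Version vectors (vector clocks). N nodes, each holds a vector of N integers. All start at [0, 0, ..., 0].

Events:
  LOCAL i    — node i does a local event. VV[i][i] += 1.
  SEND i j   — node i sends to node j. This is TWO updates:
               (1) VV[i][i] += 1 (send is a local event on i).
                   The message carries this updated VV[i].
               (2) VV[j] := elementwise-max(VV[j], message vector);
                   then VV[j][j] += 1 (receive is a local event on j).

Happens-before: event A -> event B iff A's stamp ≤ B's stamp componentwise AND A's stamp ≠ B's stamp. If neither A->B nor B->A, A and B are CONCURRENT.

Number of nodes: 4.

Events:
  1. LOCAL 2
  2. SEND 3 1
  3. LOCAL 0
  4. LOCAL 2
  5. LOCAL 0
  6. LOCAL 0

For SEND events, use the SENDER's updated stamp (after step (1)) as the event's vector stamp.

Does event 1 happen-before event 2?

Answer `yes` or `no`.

Initial: VV[0]=[0, 0, 0, 0]
Initial: VV[1]=[0, 0, 0, 0]
Initial: VV[2]=[0, 0, 0, 0]
Initial: VV[3]=[0, 0, 0, 0]
Event 1: LOCAL 2: VV[2][2]++ -> VV[2]=[0, 0, 1, 0]
Event 2: SEND 3->1: VV[3][3]++ -> VV[3]=[0, 0, 0, 1], msg_vec=[0, 0, 0, 1]; VV[1]=max(VV[1],msg_vec) then VV[1][1]++ -> VV[1]=[0, 1, 0, 1]
Event 3: LOCAL 0: VV[0][0]++ -> VV[0]=[1, 0, 0, 0]
Event 4: LOCAL 2: VV[2][2]++ -> VV[2]=[0, 0, 2, 0]
Event 5: LOCAL 0: VV[0][0]++ -> VV[0]=[2, 0, 0, 0]
Event 6: LOCAL 0: VV[0][0]++ -> VV[0]=[3, 0, 0, 0]
Event 1 stamp: [0, 0, 1, 0]
Event 2 stamp: [0, 0, 0, 1]
[0, 0, 1, 0] <= [0, 0, 0, 1]? False. Equal? False. Happens-before: False

Answer: no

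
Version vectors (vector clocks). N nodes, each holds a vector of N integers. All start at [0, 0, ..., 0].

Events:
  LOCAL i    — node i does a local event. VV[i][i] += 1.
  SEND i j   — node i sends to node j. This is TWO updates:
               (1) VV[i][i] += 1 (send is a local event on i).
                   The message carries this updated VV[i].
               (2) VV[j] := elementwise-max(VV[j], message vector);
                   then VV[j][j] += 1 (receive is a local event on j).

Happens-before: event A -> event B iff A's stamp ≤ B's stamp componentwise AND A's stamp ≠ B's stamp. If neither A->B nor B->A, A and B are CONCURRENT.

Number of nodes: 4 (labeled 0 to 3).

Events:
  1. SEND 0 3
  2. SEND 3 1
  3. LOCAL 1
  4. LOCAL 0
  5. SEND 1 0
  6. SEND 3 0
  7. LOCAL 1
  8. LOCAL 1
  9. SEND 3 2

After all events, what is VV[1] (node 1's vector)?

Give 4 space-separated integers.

Initial: VV[0]=[0, 0, 0, 0]
Initial: VV[1]=[0, 0, 0, 0]
Initial: VV[2]=[0, 0, 0, 0]
Initial: VV[3]=[0, 0, 0, 0]
Event 1: SEND 0->3: VV[0][0]++ -> VV[0]=[1, 0, 0, 0], msg_vec=[1, 0, 0, 0]; VV[3]=max(VV[3],msg_vec) then VV[3][3]++ -> VV[3]=[1, 0, 0, 1]
Event 2: SEND 3->1: VV[3][3]++ -> VV[3]=[1, 0, 0, 2], msg_vec=[1, 0, 0, 2]; VV[1]=max(VV[1],msg_vec) then VV[1][1]++ -> VV[1]=[1, 1, 0, 2]
Event 3: LOCAL 1: VV[1][1]++ -> VV[1]=[1, 2, 0, 2]
Event 4: LOCAL 0: VV[0][0]++ -> VV[0]=[2, 0, 0, 0]
Event 5: SEND 1->0: VV[1][1]++ -> VV[1]=[1, 3, 0, 2], msg_vec=[1, 3, 0, 2]; VV[0]=max(VV[0],msg_vec) then VV[0][0]++ -> VV[0]=[3, 3, 0, 2]
Event 6: SEND 3->0: VV[3][3]++ -> VV[3]=[1, 0, 0, 3], msg_vec=[1, 0, 0, 3]; VV[0]=max(VV[0],msg_vec) then VV[0][0]++ -> VV[0]=[4, 3, 0, 3]
Event 7: LOCAL 1: VV[1][1]++ -> VV[1]=[1, 4, 0, 2]
Event 8: LOCAL 1: VV[1][1]++ -> VV[1]=[1, 5, 0, 2]
Event 9: SEND 3->2: VV[3][3]++ -> VV[3]=[1, 0, 0, 4], msg_vec=[1, 0, 0, 4]; VV[2]=max(VV[2],msg_vec) then VV[2][2]++ -> VV[2]=[1, 0, 1, 4]
Final vectors: VV[0]=[4, 3, 0, 3]; VV[1]=[1, 5, 0, 2]; VV[2]=[1, 0, 1, 4]; VV[3]=[1, 0, 0, 4]

Answer: 1 5 0 2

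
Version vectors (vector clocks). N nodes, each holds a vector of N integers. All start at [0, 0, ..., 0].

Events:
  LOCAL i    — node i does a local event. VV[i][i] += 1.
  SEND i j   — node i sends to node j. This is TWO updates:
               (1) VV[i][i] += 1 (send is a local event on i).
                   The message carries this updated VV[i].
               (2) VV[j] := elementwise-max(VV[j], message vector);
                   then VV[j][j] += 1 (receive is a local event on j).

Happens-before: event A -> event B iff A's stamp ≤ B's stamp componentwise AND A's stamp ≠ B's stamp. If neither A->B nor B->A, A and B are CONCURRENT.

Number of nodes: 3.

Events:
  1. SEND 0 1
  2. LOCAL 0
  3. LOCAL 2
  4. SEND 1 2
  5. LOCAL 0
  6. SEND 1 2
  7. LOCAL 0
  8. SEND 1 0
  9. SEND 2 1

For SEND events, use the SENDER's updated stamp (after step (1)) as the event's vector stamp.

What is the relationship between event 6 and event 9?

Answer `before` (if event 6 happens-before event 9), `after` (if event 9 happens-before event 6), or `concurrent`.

Answer: before

Derivation:
Initial: VV[0]=[0, 0, 0]
Initial: VV[1]=[0, 0, 0]
Initial: VV[2]=[0, 0, 0]
Event 1: SEND 0->1: VV[0][0]++ -> VV[0]=[1, 0, 0], msg_vec=[1, 0, 0]; VV[1]=max(VV[1],msg_vec) then VV[1][1]++ -> VV[1]=[1, 1, 0]
Event 2: LOCAL 0: VV[0][0]++ -> VV[0]=[2, 0, 0]
Event 3: LOCAL 2: VV[2][2]++ -> VV[2]=[0, 0, 1]
Event 4: SEND 1->2: VV[1][1]++ -> VV[1]=[1, 2, 0], msg_vec=[1, 2, 0]; VV[2]=max(VV[2],msg_vec) then VV[2][2]++ -> VV[2]=[1, 2, 2]
Event 5: LOCAL 0: VV[0][0]++ -> VV[0]=[3, 0, 0]
Event 6: SEND 1->2: VV[1][1]++ -> VV[1]=[1, 3, 0], msg_vec=[1, 3, 0]; VV[2]=max(VV[2],msg_vec) then VV[2][2]++ -> VV[2]=[1, 3, 3]
Event 7: LOCAL 0: VV[0][0]++ -> VV[0]=[4, 0, 0]
Event 8: SEND 1->0: VV[1][1]++ -> VV[1]=[1, 4, 0], msg_vec=[1, 4, 0]; VV[0]=max(VV[0],msg_vec) then VV[0][0]++ -> VV[0]=[5, 4, 0]
Event 9: SEND 2->1: VV[2][2]++ -> VV[2]=[1, 3, 4], msg_vec=[1, 3, 4]; VV[1]=max(VV[1],msg_vec) then VV[1][1]++ -> VV[1]=[1, 5, 4]
Event 6 stamp: [1, 3, 0]
Event 9 stamp: [1, 3, 4]
[1, 3, 0] <= [1, 3, 4]? True
[1, 3, 4] <= [1, 3, 0]? False
Relation: before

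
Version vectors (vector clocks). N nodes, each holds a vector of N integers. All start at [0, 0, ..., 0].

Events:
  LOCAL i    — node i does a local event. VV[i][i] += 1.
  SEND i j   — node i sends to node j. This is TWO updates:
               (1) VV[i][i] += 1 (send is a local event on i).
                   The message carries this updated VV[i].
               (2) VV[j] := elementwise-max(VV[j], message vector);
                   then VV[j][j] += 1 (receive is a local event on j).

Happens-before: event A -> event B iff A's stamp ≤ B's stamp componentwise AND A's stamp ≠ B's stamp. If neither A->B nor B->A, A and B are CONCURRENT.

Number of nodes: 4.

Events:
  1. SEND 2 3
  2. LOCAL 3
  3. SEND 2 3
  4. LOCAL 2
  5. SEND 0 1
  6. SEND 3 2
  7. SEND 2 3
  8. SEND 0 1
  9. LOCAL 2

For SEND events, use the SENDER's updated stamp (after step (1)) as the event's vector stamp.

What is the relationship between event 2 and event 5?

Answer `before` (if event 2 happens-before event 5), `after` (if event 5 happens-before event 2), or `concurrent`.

Initial: VV[0]=[0, 0, 0, 0]
Initial: VV[1]=[0, 0, 0, 0]
Initial: VV[2]=[0, 0, 0, 0]
Initial: VV[3]=[0, 0, 0, 0]
Event 1: SEND 2->3: VV[2][2]++ -> VV[2]=[0, 0, 1, 0], msg_vec=[0, 0, 1, 0]; VV[3]=max(VV[3],msg_vec) then VV[3][3]++ -> VV[3]=[0, 0, 1, 1]
Event 2: LOCAL 3: VV[3][3]++ -> VV[3]=[0, 0, 1, 2]
Event 3: SEND 2->3: VV[2][2]++ -> VV[2]=[0, 0, 2, 0], msg_vec=[0, 0, 2, 0]; VV[3]=max(VV[3],msg_vec) then VV[3][3]++ -> VV[3]=[0, 0, 2, 3]
Event 4: LOCAL 2: VV[2][2]++ -> VV[2]=[0, 0, 3, 0]
Event 5: SEND 0->1: VV[0][0]++ -> VV[0]=[1, 0, 0, 0], msg_vec=[1, 0, 0, 0]; VV[1]=max(VV[1],msg_vec) then VV[1][1]++ -> VV[1]=[1, 1, 0, 0]
Event 6: SEND 3->2: VV[3][3]++ -> VV[3]=[0, 0, 2, 4], msg_vec=[0, 0, 2, 4]; VV[2]=max(VV[2],msg_vec) then VV[2][2]++ -> VV[2]=[0, 0, 4, 4]
Event 7: SEND 2->3: VV[2][2]++ -> VV[2]=[0, 0, 5, 4], msg_vec=[0, 0, 5, 4]; VV[3]=max(VV[3],msg_vec) then VV[3][3]++ -> VV[3]=[0, 0, 5, 5]
Event 8: SEND 0->1: VV[0][0]++ -> VV[0]=[2, 0, 0, 0], msg_vec=[2, 0, 0, 0]; VV[1]=max(VV[1],msg_vec) then VV[1][1]++ -> VV[1]=[2, 2, 0, 0]
Event 9: LOCAL 2: VV[2][2]++ -> VV[2]=[0, 0, 6, 4]
Event 2 stamp: [0, 0, 1, 2]
Event 5 stamp: [1, 0, 0, 0]
[0, 0, 1, 2] <= [1, 0, 0, 0]? False
[1, 0, 0, 0] <= [0, 0, 1, 2]? False
Relation: concurrent

Answer: concurrent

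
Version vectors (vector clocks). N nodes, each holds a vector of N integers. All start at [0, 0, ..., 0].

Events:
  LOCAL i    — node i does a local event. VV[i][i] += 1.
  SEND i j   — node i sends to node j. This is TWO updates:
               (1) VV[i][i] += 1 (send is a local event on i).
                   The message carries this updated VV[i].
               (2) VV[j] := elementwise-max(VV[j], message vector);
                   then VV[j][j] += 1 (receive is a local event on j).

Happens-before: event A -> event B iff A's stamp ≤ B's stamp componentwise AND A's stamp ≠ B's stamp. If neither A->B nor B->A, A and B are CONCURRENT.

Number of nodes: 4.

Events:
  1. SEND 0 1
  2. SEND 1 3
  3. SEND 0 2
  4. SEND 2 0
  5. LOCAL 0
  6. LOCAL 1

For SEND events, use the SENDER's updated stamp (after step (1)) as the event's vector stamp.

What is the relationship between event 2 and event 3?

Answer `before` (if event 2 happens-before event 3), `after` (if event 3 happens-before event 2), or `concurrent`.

Initial: VV[0]=[0, 0, 0, 0]
Initial: VV[1]=[0, 0, 0, 0]
Initial: VV[2]=[0, 0, 0, 0]
Initial: VV[3]=[0, 0, 0, 0]
Event 1: SEND 0->1: VV[0][0]++ -> VV[0]=[1, 0, 0, 0], msg_vec=[1, 0, 0, 0]; VV[1]=max(VV[1],msg_vec) then VV[1][1]++ -> VV[1]=[1, 1, 0, 0]
Event 2: SEND 1->3: VV[1][1]++ -> VV[1]=[1, 2, 0, 0], msg_vec=[1, 2, 0, 0]; VV[3]=max(VV[3],msg_vec) then VV[3][3]++ -> VV[3]=[1, 2, 0, 1]
Event 3: SEND 0->2: VV[0][0]++ -> VV[0]=[2, 0, 0, 0], msg_vec=[2, 0, 0, 0]; VV[2]=max(VV[2],msg_vec) then VV[2][2]++ -> VV[2]=[2, 0, 1, 0]
Event 4: SEND 2->0: VV[2][2]++ -> VV[2]=[2, 0, 2, 0], msg_vec=[2, 0, 2, 0]; VV[0]=max(VV[0],msg_vec) then VV[0][0]++ -> VV[0]=[3, 0, 2, 0]
Event 5: LOCAL 0: VV[0][0]++ -> VV[0]=[4, 0, 2, 0]
Event 6: LOCAL 1: VV[1][1]++ -> VV[1]=[1, 3, 0, 0]
Event 2 stamp: [1, 2, 0, 0]
Event 3 stamp: [2, 0, 0, 0]
[1, 2, 0, 0] <= [2, 0, 0, 0]? False
[2, 0, 0, 0] <= [1, 2, 0, 0]? False
Relation: concurrent

Answer: concurrent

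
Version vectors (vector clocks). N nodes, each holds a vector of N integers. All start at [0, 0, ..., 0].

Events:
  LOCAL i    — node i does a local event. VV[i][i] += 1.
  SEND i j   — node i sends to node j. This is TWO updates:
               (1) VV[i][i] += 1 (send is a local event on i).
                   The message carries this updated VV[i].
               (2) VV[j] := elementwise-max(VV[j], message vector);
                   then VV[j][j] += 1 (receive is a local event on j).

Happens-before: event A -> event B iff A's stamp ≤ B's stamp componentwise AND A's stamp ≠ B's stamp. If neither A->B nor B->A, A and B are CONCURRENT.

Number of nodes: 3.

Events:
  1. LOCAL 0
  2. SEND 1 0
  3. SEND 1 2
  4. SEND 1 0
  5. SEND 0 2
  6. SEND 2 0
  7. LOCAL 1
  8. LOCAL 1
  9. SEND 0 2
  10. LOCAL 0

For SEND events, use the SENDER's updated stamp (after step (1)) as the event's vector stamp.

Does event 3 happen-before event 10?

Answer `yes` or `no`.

Initial: VV[0]=[0, 0, 0]
Initial: VV[1]=[0, 0, 0]
Initial: VV[2]=[0, 0, 0]
Event 1: LOCAL 0: VV[0][0]++ -> VV[0]=[1, 0, 0]
Event 2: SEND 1->0: VV[1][1]++ -> VV[1]=[0, 1, 0], msg_vec=[0, 1, 0]; VV[0]=max(VV[0],msg_vec) then VV[0][0]++ -> VV[0]=[2, 1, 0]
Event 3: SEND 1->2: VV[1][1]++ -> VV[1]=[0, 2, 0], msg_vec=[0, 2, 0]; VV[2]=max(VV[2],msg_vec) then VV[2][2]++ -> VV[2]=[0, 2, 1]
Event 4: SEND 1->0: VV[1][1]++ -> VV[1]=[0, 3, 0], msg_vec=[0, 3, 0]; VV[0]=max(VV[0],msg_vec) then VV[0][0]++ -> VV[0]=[3, 3, 0]
Event 5: SEND 0->2: VV[0][0]++ -> VV[0]=[4, 3, 0], msg_vec=[4, 3, 0]; VV[2]=max(VV[2],msg_vec) then VV[2][2]++ -> VV[2]=[4, 3, 2]
Event 6: SEND 2->0: VV[2][2]++ -> VV[2]=[4, 3, 3], msg_vec=[4, 3, 3]; VV[0]=max(VV[0],msg_vec) then VV[0][0]++ -> VV[0]=[5, 3, 3]
Event 7: LOCAL 1: VV[1][1]++ -> VV[1]=[0, 4, 0]
Event 8: LOCAL 1: VV[1][1]++ -> VV[1]=[0, 5, 0]
Event 9: SEND 0->2: VV[0][0]++ -> VV[0]=[6, 3, 3], msg_vec=[6, 3, 3]; VV[2]=max(VV[2],msg_vec) then VV[2][2]++ -> VV[2]=[6, 3, 4]
Event 10: LOCAL 0: VV[0][0]++ -> VV[0]=[7, 3, 3]
Event 3 stamp: [0, 2, 0]
Event 10 stamp: [7, 3, 3]
[0, 2, 0] <= [7, 3, 3]? True. Equal? False. Happens-before: True

Answer: yes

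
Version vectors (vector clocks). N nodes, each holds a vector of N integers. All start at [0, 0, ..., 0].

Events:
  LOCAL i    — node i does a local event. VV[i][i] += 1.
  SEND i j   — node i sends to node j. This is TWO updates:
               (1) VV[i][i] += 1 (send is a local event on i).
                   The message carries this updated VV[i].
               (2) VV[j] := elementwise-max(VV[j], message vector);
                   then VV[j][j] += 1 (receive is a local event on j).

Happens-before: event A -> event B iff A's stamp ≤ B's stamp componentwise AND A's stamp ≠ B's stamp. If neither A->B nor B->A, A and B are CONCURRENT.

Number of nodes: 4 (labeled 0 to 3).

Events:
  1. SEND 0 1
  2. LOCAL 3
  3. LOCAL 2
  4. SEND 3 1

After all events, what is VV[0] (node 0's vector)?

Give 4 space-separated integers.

Answer: 1 0 0 0

Derivation:
Initial: VV[0]=[0, 0, 0, 0]
Initial: VV[1]=[0, 0, 0, 0]
Initial: VV[2]=[0, 0, 0, 0]
Initial: VV[3]=[0, 0, 0, 0]
Event 1: SEND 0->1: VV[0][0]++ -> VV[0]=[1, 0, 0, 0], msg_vec=[1, 0, 0, 0]; VV[1]=max(VV[1],msg_vec) then VV[1][1]++ -> VV[1]=[1, 1, 0, 0]
Event 2: LOCAL 3: VV[3][3]++ -> VV[3]=[0, 0, 0, 1]
Event 3: LOCAL 2: VV[2][2]++ -> VV[2]=[0, 0, 1, 0]
Event 4: SEND 3->1: VV[3][3]++ -> VV[3]=[0, 0, 0, 2], msg_vec=[0, 0, 0, 2]; VV[1]=max(VV[1],msg_vec) then VV[1][1]++ -> VV[1]=[1, 2, 0, 2]
Final vectors: VV[0]=[1, 0, 0, 0]; VV[1]=[1, 2, 0, 2]; VV[2]=[0, 0, 1, 0]; VV[3]=[0, 0, 0, 2]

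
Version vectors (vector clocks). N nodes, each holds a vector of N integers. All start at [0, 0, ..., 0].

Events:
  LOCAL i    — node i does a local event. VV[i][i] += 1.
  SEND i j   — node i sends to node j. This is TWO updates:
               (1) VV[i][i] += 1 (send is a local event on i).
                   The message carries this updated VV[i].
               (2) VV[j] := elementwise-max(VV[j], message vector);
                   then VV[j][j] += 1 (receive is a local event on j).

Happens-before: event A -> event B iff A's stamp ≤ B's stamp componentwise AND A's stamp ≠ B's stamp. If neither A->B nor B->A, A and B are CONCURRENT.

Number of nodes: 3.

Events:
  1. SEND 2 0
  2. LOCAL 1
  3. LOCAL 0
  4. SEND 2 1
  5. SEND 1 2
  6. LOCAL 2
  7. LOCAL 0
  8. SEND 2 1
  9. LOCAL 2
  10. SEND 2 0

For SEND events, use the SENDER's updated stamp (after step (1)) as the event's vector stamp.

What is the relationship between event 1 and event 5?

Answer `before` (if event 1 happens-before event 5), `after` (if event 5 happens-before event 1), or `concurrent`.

Answer: before

Derivation:
Initial: VV[0]=[0, 0, 0]
Initial: VV[1]=[0, 0, 0]
Initial: VV[2]=[0, 0, 0]
Event 1: SEND 2->0: VV[2][2]++ -> VV[2]=[0, 0, 1], msg_vec=[0, 0, 1]; VV[0]=max(VV[0],msg_vec) then VV[0][0]++ -> VV[0]=[1, 0, 1]
Event 2: LOCAL 1: VV[1][1]++ -> VV[1]=[0, 1, 0]
Event 3: LOCAL 0: VV[0][0]++ -> VV[0]=[2, 0, 1]
Event 4: SEND 2->1: VV[2][2]++ -> VV[2]=[0, 0, 2], msg_vec=[0, 0, 2]; VV[1]=max(VV[1],msg_vec) then VV[1][1]++ -> VV[1]=[0, 2, 2]
Event 5: SEND 1->2: VV[1][1]++ -> VV[1]=[0, 3, 2], msg_vec=[0, 3, 2]; VV[2]=max(VV[2],msg_vec) then VV[2][2]++ -> VV[2]=[0, 3, 3]
Event 6: LOCAL 2: VV[2][2]++ -> VV[2]=[0, 3, 4]
Event 7: LOCAL 0: VV[0][0]++ -> VV[0]=[3, 0, 1]
Event 8: SEND 2->1: VV[2][2]++ -> VV[2]=[0, 3, 5], msg_vec=[0, 3, 5]; VV[1]=max(VV[1],msg_vec) then VV[1][1]++ -> VV[1]=[0, 4, 5]
Event 9: LOCAL 2: VV[2][2]++ -> VV[2]=[0, 3, 6]
Event 10: SEND 2->0: VV[2][2]++ -> VV[2]=[0, 3, 7], msg_vec=[0, 3, 7]; VV[0]=max(VV[0],msg_vec) then VV[0][0]++ -> VV[0]=[4, 3, 7]
Event 1 stamp: [0, 0, 1]
Event 5 stamp: [0, 3, 2]
[0, 0, 1] <= [0, 3, 2]? True
[0, 3, 2] <= [0, 0, 1]? False
Relation: before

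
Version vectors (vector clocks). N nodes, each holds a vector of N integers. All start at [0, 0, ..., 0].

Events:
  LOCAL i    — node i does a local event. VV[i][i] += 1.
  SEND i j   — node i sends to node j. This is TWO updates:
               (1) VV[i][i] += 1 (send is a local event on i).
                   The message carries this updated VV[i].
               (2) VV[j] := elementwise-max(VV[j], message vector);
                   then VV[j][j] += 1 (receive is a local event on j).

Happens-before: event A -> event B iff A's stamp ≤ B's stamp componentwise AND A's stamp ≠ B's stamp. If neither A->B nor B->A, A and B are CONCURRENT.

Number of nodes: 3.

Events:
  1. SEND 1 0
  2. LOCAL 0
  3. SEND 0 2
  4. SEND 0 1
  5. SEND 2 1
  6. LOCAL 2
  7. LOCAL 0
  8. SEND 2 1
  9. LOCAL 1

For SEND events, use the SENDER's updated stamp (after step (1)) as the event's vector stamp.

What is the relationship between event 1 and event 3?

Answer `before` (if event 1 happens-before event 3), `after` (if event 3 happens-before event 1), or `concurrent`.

Initial: VV[0]=[0, 0, 0]
Initial: VV[1]=[0, 0, 0]
Initial: VV[2]=[0, 0, 0]
Event 1: SEND 1->0: VV[1][1]++ -> VV[1]=[0, 1, 0], msg_vec=[0, 1, 0]; VV[0]=max(VV[0],msg_vec) then VV[0][0]++ -> VV[0]=[1, 1, 0]
Event 2: LOCAL 0: VV[0][0]++ -> VV[0]=[2, 1, 0]
Event 3: SEND 0->2: VV[0][0]++ -> VV[0]=[3, 1, 0], msg_vec=[3, 1, 0]; VV[2]=max(VV[2],msg_vec) then VV[2][2]++ -> VV[2]=[3, 1, 1]
Event 4: SEND 0->1: VV[0][0]++ -> VV[0]=[4, 1, 0], msg_vec=[4, 1, 0]; VV[1]=max(VV[1],msg_vec) then VV[1][1]++ -> VV[1]=[4, 2, 0]
Event 5: SEND 2->1: VV[2][2]++ -> VV[2]=[3, 1, 2], msg_vec=[3, 1, 2]; VV[1]=max(VV[1],msg_vec) then VV[1][1]++ -> VV[1]=[4, 3, 2]
Event 6: LOCAL 2: VV[2][2]++ -> VV[2]=[3, 1, 3]
Event 7: LOCAL 0: VV[0][0]++ -> VV[0]=[5, 1, 0]
Event 8: SEND 2->1: VV[2][2]++ -> VV[2]=[3, 1, 4], msg_vec=[3, 1, 4]; VV[1]=max(VV[1],msg_vec) then VV[1][1]++ -> VV[1]=[4, 4, 4]
Event 9: LOCAL 1: VV[1][1]++ -> VV[1]=[4, 5, 4]
Event 1 stamp: [0, 1, 0]
Event 3 stamp: [3, 1, 0]
[0, 1, 0] <= [3, 1, 0]? True
[3, 1, 0] <= [0, 1, 0]? False
Relation: before

Answer: before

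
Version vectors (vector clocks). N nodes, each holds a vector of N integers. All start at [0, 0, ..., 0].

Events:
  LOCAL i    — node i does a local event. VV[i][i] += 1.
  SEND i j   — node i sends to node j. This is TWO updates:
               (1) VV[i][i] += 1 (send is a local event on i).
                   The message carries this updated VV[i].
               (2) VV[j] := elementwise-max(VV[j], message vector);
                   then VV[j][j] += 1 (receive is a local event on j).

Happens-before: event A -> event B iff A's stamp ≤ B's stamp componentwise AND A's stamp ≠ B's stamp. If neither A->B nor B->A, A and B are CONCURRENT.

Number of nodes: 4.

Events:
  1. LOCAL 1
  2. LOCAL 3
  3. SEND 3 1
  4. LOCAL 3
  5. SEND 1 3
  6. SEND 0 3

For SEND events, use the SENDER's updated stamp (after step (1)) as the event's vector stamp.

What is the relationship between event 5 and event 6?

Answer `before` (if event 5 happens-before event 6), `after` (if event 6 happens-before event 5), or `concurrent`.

Initial: VV[0]=[0, 0, 0, 0]
Initial: VV[1]=[0, 0, 0, 0]
Initial: VV[2]=[0, 0, 0, 0]
Initial: VV[3]=[0, 0, 0, 0]
Event 1: LOCAL 1: VV[1][1]++ -> VV[1]=[0, 1, 0, 0]
Event 2: LOCAL 3: VV[3][3]++ -> VV[3]=[0, 0, 0, 1]
Event 3: SEND 3->1: VV[3][3]++ -> VV[3]=[0, 0, 0, 2], msg_vec=[0, 0, 0, 2]; VV[1]=max(VV[1],msg_vec) then VV[1][1]++ -> VV[1]=[0, 2, 0, 2]
Event 4: LOCAL 3: VV[3][3]++ -> VV[3]=[0, 0, 0, 3]
Event 5: SEND 1->3: VV[1][1]++ -> VV[1]=[0, 3, 0, 2], msg_vec=[0, 3, 0, 2]; VV[3]=max(VV[3],msg_vec) then VV[3][3]++ -> VV[3]=[0, 3, 0, 4]
Event 6: SEND 0->3: VV[0][0]++ -> VV[0]=[1, 0, 0, 0], msg_vec=[1, 0, 0, 0]; VV[3]=max(VV[3],msg_vec) then VV[3][3]++ -> VV[3]=[1, 3, 0, 5]
Event 5 stamp: [0, 3, 0, 2]
Event 6 stamp: [1, 0, 0, 0]
[0, 3, 0, 2] <= [1, 0, 0, 0]? False
[1, 0, 0, 0] <= [0, 3, 0, 2]? False
Relation: concurrent

Answer: concurrent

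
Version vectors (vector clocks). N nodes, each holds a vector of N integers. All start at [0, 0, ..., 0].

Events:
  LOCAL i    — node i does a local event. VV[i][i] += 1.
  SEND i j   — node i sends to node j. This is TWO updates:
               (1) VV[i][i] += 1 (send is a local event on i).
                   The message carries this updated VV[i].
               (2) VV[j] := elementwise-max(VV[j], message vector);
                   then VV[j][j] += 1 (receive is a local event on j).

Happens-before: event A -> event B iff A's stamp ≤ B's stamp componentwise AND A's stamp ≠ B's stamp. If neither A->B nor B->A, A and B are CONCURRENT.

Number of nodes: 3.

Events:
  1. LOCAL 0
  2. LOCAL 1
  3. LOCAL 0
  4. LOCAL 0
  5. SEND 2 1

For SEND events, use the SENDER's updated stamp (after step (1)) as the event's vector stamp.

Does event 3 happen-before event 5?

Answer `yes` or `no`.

Answer: no

Derivation:
Initial: VV[0]=[0, 0, 0]
Initial: VV[1]=[0, 0, 0]
Initial: VV[2]=[0, 0, 0]
Event 1: LOCAL 0: VV[0][0]++ -> VV[0]=[1, 0, 0]
Event 2: LOCAL 1: VV[1][1]++ -> VV[1]=[0, 1, 0]
Event 3: LOCAL 0: VV[0][0]++ -> VV[0]=[2, 0, 0]
Event 4: LOCAL 0: VV[0][0]++ -> VV[0]=[3, 0, 0]
Event 5: SEND 2->1: VV[2][2]++ -> VV[2]=[0, 0, 1], msg_vec=[0, 0, 1]; VV[1]=max(VV[1],msg_vec) then VV[1][1]++ -> VV[1]=[0, 2, 1]
Event 3 stamp: [2, 0, 0]
Event 5 stamp: [0, 0, 1]
[2, 0, 0] <= [0, 0, 1]? False. Equal? False. Happens-before: False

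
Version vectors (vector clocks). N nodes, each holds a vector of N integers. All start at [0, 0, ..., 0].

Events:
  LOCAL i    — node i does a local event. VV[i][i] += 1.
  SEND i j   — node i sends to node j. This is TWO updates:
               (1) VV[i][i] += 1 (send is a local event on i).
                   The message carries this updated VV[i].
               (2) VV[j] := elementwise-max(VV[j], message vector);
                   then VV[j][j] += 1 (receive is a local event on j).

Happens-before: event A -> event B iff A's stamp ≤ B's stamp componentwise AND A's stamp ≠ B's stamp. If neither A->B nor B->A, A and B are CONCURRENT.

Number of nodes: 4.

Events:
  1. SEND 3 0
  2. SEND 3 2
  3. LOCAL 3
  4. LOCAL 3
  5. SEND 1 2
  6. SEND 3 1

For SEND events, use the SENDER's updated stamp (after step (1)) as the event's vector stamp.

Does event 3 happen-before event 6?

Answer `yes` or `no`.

Initial: VV[0]=[0, 0, 0, 0]
Initial: VV[1]=[0, 0, 0, 0]
Initial: VV[2]=[0, 0, 0, 0]
Initial: VV[3]=[0, 0, 0, 0]
Event 1: SEND 3->0: VV[3][3]++ -> VV[3]=[0, 0, 0, 1], msg_vec=[0, 0, 0, 1]; VV[0]=max(VV[0],msg_vec) then VV[0][0]++ -> VV[0]=[1, 0, 0, 1]
Event 2: SEND 3->2: VV[3][3]++ -> VV[3]=[0, 0, 0, 2], msg_vec=[0, 0, 0, 2]; VV[2]=max(VV[2],msg_vec) then VV[2][2]++ -> VV[2]=[0, 0, 1, 2]
Event 3: LOCAL 3: VV[3][3]++ -> VV[3]=[0, 0, 0, 3]
Event 4: LOCAL 3: VV[3][3]++ -> VV[3]=[0, 0, 0, 4]
Event 5: SEND 1->2: VV[1][1]++ -> VV[1]=[0, 1, 0, 0], msg_vec=[0, 1, 0, 0]; VV[2]=max(VV[2],msg_vec) then VV[2][2]++ -> VV[2]=[0, 1, 2, 2]
Event 6: SEND 3->1: VV[3][3]++ -> VV[3]=[0, 0, 0, 5], msg_vec=[0, 0, 0, 5]; VV[1]=max(VV[1],msg_vec) then VV[1][1]++ -> VV[1]=[0, 2, 0, 5]
Event 3 stamp: [0, 0, 0, 3]
Event 6 stamp: [0, 0, 0, 5]
[0, 0, 0, 3] <= [0, 0, 0, 5]? True. Equal? False. Happens-before: True

Answer: yes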